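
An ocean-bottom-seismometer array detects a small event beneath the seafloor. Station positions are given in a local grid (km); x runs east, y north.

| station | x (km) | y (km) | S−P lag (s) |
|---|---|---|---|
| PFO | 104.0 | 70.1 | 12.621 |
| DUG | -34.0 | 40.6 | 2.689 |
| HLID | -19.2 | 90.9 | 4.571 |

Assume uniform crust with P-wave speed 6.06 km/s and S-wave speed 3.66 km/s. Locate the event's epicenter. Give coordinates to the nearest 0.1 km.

Distance from S−P lag: d = Δt · v_P v_S / (v_P − v_S) = Δt · (6.06·3.66)/(6.06−3.66) ≈ 9.2415·Δt.
So d_PFO = 116.64, d_DUG = 24.85, d_HLID = 42.24 km.
Circle about each station: (x − 104.0)² + (y − 70.1)² = 116.64²; (x + 34.0)² + (y − 40.6)² = 24.85²; (x + 19.2)² + (y − 90.9)² = 42.24².
Subtracting pairs of circle equations eliminates x²+y² and gives linear equations (the radical axes):
-276.0 x − 59.0 y = 61.72
-246.4 x + 41.6 y = 4722.11
Solving the 2×2 system: x ≈ -10.8, y ≈ 49.5 km.
Check against PFO (with the unrounded x, y): √((x − 104.0)²+(y − 70.1)²) = 116.64 ≈ 116.64 km. ✓

x ≈ -10.8 km, y ≈ 49.5 km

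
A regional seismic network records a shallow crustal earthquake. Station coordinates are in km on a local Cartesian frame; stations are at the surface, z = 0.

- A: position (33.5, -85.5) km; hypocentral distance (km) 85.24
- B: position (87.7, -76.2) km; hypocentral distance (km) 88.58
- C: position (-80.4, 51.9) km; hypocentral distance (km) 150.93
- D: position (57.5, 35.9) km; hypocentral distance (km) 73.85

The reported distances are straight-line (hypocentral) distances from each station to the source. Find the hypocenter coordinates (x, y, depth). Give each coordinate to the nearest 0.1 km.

(44.3, -17.1, 49.7)

Each station gives a sphere (x−x_i)² + (y−y_i)² + z² = d_i² (stations at z=0).
Subtracting the A sphere from B and C: z² cancels, leaving linear equations in x and y:
108.4 x + 18.6 y = 4484.67
-227.8 x + 274.8 y = -14788.74
Solving: x ≈ 44.304, y ≈ -17.090 km (keep extra digits for the depth step; rounded: 44.3, -17.1).
Then from the A sphere: z² = 85.24² − (x − 33.5)² − (y + 85.5)² with x = 44.304, y = -17.090, so z ≈ 49.691 ≈ 49.7 km.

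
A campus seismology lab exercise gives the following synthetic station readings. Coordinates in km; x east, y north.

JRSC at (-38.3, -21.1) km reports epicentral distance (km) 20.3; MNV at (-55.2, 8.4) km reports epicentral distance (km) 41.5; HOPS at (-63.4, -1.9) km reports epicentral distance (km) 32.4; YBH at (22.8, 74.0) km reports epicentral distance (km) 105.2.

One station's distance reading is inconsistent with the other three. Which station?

Solve using three stations at a time. Using JRSC, MNV, HOPS (subtract circle equations pairwise → linear system) gives (x, y) ≈ (-54.7, -33.1).
Distances from that point to each station vs reported:
  JRSC: calculated 20.3 vs reported 20.3 → residual 0.0 km
  MNV: calculated 41.5 vs reported 41.5 → residual 0.0 km
  HOPS: calculated 32.4 vs reported 32.4 → residual 0.0 km
  YBH: calculated 132.2 vs reported 105.2 → residual 27.0 km
JRSC, MNV, HOPS are mutually consistent (residuals ≈ 0); YBH is off by 27.0 km.

YBH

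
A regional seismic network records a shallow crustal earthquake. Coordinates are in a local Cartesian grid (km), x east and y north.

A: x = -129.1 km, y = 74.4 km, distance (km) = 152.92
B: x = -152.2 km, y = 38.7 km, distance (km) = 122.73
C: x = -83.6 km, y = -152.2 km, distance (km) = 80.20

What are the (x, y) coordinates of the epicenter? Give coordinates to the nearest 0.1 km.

Circle about each station: (x + 129.1)² + (y − 74.4)² = 152.92²; (x + 152.2)² + (y − 38.7)² = 122.73²; (x + 83.6)² + (y + 152.2)² = 80.20².
Subtracting the A equation from the B and C equations removes the quadratic terms:
-46.2 x − 71.4 y = 10782.23
91.0 x − 453.2 y = 24904.12
Solving the 2×2 system: x ≈ -113.3, y ≈ -77.7 km.
Check against A (with the unrounded x, y): √((x + 129.1)²+(y − 74.4)²) = 152.92 ≈ 152.92 km. ✓

x ≈ -113.3 km, y ≈ -77.7 km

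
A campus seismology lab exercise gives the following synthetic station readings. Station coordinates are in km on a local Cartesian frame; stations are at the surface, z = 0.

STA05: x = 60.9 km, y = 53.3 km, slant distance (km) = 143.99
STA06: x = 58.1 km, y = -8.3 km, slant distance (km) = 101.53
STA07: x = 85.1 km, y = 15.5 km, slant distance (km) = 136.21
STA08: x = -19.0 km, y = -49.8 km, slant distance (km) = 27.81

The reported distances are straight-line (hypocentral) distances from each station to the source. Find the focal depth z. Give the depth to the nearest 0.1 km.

Each station gives a sphere (x−x_i)² + (y−y_i)² + z² = d_i² (stations at z=0).
Subtracting the STA05 sphere from STA06 and STA07: z² cancels, leaving linear equations in x and y:
-5.6 x − 123.2 y = 7319.58
48.4 x − 75.6 y = 3112.52
Solving: x ≈ -26.604, y ≈ -58.203 km (keep extra digits for the depth step; rounded: -26.6, -58.2).
Then from the STA05 sphere: z² = 143.99² − (x − 60.9)² − (y − 53.3)² with x = -26.604, y = -58.203, so z ≈ 25.362 ≈ 25.4 km.
Check against STA08 (with the unrounded solution): distance 27.78 ≈ 27.81 km. ✓

25.4 km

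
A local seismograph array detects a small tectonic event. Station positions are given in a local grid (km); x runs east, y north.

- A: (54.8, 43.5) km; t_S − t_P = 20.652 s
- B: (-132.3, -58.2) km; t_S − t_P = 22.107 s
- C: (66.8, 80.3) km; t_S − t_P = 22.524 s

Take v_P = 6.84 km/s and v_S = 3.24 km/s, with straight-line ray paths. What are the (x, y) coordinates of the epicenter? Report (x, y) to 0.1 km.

Distance from S−P lag: d = Δt · v_P v_S / (v_P − v_S) = Δt · (6.84·3.24)/(6.84−3.24) ≈ 6.1560·Δt.
So d_A = 127.13, d_B = 136.09, d_C = 138.66 km.
Circle about each station: (x − 54.8)² + (y − 43.5)² = 127.13²; (x + 132.3)² + (y + 58.2)² = 136.09²; (x − 66.8)² + (y − 80.3)² = 138.66².
Subtracting the A equation from the B and C equations removes the quadratic terms:
-374.2 x − 203.4 y = 13636.79
24.0 x + 73.6 y = 2950.48
Solving the 2×2 system: x ≈ -70.8, y ≈ 63.2 km.
Check against A (with the unrounded x, y): √((x − 54.8)²+(y − 43.5)²) = 127.11 ≈ 127.13 km. ✓

(-70.8, 63.2)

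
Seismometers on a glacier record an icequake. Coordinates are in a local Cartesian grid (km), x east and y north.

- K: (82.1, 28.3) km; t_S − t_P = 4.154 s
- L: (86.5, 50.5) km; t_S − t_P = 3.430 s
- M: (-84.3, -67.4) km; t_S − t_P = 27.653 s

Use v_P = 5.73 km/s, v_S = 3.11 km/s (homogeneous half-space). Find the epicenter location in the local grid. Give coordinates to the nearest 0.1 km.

x ≈ 63.2 km, y ≈ 49.3 km

Distance from S−P lag: d = Δt · v_P v_S / (v_P − v_S) = Δt · (5.73·3.11)/(5.73−3.11) ≈ 6.8016·Δt.
So d_K = 28.25, d_L = 23.33, d_M = 188.09 km.
Circle about each station: (x − 82.1)² + (y − 28.3)² = 28.25²; (x − 86.5)² + (y − 50.5)² = 23.33²; (x + 84.3)² + (y + 67.4)² = 188.09².
Subtracting the K equation from the L and M equations removes the quadratic terms:
8.8 x + 44.4 y = 2744.97
-332.8 x − 191.4 y = -30471.84
Solving the 2×2 system: x ≈ 63.2, y ≈ 49.3 km.
Check against K (with the unrounded x, y): √((x − 82.1)²+(y − 28.3)²) = 28.24 ≈ 28.25 km. ✓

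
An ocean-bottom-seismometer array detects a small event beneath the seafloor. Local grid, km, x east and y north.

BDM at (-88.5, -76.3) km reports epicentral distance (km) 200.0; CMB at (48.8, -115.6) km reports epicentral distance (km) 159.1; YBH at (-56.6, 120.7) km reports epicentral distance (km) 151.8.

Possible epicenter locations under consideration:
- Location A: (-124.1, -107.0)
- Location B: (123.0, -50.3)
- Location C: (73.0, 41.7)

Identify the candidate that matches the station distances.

For each candidate, compare |candidate − station| to the reported distance:
Location A: residuals BDM 153.0, CMB 14.0, YBH 85.7 → max 153.0 km
Location B: residuals BDM 13.1, CMB 60.3, YBH 96.2 → max 96.2 km
Location C: residuals BDM 0.0, CMB 0.1, YBH 0.0 → max 0.1 km
Only Location C has all residuals ≈ 0.

Location C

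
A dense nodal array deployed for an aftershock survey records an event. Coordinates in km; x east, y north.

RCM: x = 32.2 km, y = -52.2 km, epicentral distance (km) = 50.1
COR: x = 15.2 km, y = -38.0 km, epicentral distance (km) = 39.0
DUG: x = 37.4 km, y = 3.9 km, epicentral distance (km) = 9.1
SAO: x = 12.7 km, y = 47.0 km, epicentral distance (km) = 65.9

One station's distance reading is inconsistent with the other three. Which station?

SAO

Solve using three stations at a time. Using RCM, COR, DUG (subtract circle equations pairwise → linear system) gives (x, y) ≈ (30.5, -2.1).
Distances from that point to each station vs reported:
  RCM: calculated 50.1 vs reported 50.1 → residual 0.0 km
  COR: calculated 39.0 vs reported 39.0 → residual 0.0 km
  DUG: calculated 9.1 vs reported 9.1 → residual 0.0 km
  SAO: calculated 52.2 vs reported 65.9 → residual 13.7 km
RCM, COR, DUG are mutually consistent (residuals ≈ 0); SAO is off by 13.7 km.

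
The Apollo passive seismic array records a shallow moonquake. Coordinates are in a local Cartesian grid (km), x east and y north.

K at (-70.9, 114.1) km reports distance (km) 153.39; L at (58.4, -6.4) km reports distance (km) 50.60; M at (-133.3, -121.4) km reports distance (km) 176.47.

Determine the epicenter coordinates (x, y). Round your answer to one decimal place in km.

Circle about each station: (x + 70.9)² + (y − 114.1)² = 153.39²; (x − 58.4)² + (y + 6.4)² = 50.60²; (x + 133.3)² + (y + 121.4)² = 176.47².
Subtracting pairs of circle equations eliminates x²+y² and gives linear equations (the radical axes):
258.6 x − 241.0 y = 6374.03
-124.8 x − 471.0 y = 6848.06
Solving the 2×2 system: x ≈ 8.9, y ≈ -16.9 km.
Check against K (with the unrounded x, y): √((x + 70.9)²+(y − 114.1)²) = 153.39 ≈ 153.39 km. ✓

x ≈ 8.9 km, y ≈ -16.9 km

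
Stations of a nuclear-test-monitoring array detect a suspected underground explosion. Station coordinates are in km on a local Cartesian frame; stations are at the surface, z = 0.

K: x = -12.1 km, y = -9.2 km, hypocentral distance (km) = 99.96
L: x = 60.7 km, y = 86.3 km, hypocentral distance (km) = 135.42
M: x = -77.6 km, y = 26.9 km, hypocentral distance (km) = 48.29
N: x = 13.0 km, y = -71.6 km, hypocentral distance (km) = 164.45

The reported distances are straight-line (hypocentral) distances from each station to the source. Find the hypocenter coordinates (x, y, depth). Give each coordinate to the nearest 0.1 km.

x ≈ -71.0 km, y ≈ 67.5 km, depth ≈ 25.3 km

Each station gives a sphere (x−x_i)² + (y−y_i)² + z² = d_i² (stations at z=0).
Subtracting the K sphere from L and M: z² cancels, leaving linear equations in x and y:
145.6 x + 191.0 y = 2554.56
-131.0 x + 72.2 y = 14174.40
Solving: x ≈ -71.000, y ≈ 67.498 km (keep extra digits for the depth step; rounded: -71.0, 67.5).
Then from the K sphere: z² = 99.96² − (x + 12.1)² − (y + 9.2)² with x = -71.000, y = 67.498, so z ≈ 25.302 ≈ 25.3 km.
Check against N (with the unrounded solution): distance 164.45 ≈ 164.45 km. ✓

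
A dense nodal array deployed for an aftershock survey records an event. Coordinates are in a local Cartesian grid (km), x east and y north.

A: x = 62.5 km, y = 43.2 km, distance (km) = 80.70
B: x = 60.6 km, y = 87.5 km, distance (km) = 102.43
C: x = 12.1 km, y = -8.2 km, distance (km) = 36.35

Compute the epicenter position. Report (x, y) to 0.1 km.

Circle about each station: (x − 62.5)² + (y − 43.2)² = 80.70²; (x − 60.6)² + (y − 87.5)² = 102.43²; (x − 12.1)² + (y + 8.2)² = 36.35².
Subtracting the A equation from the B and C equations removes the quadratic terms:
-3.8 x + 88.6 y = 1576.71
-100.8 x − 102.8 y = -367.67
Solving the 2×2 system: x ≈ -13.9, y ≈ 17.2 km.

(-13.9, 17.2)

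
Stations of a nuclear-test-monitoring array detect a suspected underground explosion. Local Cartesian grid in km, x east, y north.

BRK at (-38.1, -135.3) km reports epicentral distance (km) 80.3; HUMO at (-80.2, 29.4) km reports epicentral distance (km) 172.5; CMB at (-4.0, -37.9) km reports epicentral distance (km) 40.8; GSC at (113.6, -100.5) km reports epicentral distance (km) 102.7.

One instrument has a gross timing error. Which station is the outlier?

Solve using three stations at a time. Using BRK, CMB, GSC (subtract circle equations pairwise → linear system) gives (x, y) ≈ (14.3, -74.4).
Distances from that point to each station vs reported:
  BRK: calculated 80.3 vs reported 80.3 → residual 0.0 km
  HUMO: calculated 140.4 vs reported 172.5 → residual 32.1 km
  CMB: calculated 40.8 vs reported 40.8 → residual 0.0 km
  GSC: calculated 102.7 vs reported 102.7 → residual 0.0 km
BRK, CMB, GSC are mutually consistent (residuals ≈ 0); HUMO is off by 32.1 km.

HUMO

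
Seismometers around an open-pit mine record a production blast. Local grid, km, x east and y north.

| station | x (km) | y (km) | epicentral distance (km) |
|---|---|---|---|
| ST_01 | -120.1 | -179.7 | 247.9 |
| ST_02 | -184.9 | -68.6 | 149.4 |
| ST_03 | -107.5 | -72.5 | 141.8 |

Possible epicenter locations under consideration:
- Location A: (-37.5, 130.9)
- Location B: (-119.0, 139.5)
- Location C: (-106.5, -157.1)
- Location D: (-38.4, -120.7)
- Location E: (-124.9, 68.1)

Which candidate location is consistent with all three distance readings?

For each candidate, compare |candidate − station| to the reported distance:
Location A: residuals ST_01 73.5, ST_02 98.6, ST_03 73.3 → max 98.6 km
Location B: residuals ST_01 71.3, ST_02 68.9, ST_03 70.5 → max 71.3 km
Location C: residuals ST_01 221.5, ST_02 31.2, ST_03 57.2 → max 221.5 km
Location D: residuals ST_01 147.1, ST_02 6.1, ST_03 57.6 → max 147.1 km
Location E: residuals ST_01 0.1, ST_02 0.1, ST_03 0.1 → max 0.1 km
Only Location E has all residuals ≈ 0.

Location E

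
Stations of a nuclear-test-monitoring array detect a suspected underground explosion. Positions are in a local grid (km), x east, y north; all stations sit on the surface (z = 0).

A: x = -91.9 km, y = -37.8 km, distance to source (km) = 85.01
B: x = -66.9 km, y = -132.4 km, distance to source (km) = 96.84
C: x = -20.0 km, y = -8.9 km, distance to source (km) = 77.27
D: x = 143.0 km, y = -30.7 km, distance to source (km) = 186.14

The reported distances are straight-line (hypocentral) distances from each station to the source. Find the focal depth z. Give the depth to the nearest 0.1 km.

55.6 km

Each station gives a sphere (x−x_i)² + (y−y_i)² + z² = d_i² (stations at z=0).
Subtracting the A sphere from B and C: z² cancels, leaving linear equations in x and y:
50.0 x − 189.2 y = 9979.63
143.8 x + 57.8 y = -8139.19
Solving: x ≈ -32.000, y ≈ -61.203 km (keep extra digits for the depth step; rounded: -32.0, -61.2).
Then from the A sphere: z² = 85.01² − (x + 91.9)² − (y + 37.8)² with x = -32.000, y = -61.203, so z ≈ 55.597 ≈ 55.6 km.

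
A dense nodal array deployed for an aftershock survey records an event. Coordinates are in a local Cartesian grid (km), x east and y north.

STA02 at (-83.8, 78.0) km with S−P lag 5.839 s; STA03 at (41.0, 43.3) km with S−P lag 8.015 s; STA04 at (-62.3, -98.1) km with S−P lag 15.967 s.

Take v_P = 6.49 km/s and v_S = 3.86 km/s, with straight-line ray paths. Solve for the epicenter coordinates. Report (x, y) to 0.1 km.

Distance from S−P lag: d = Δt · v_P v_S / (v_P − v_S) = Δt · (6.49·3.86)/(6.49−3.86) ≈ 9.5252·Δt.
So d_STA02 = 55.62, d_STA03 = 76.34, d_STA04 = 152.09 km.
Circle about each station: (x + 83.8)² + (y − 78.0)² = 55.62²; (x − 41.0)² + (y − 43.3)² = 76.34²; (x + 62.3)² + (y + 98.1)² = 152.09².
Subtracting pairs of circle equations eliminates x²+y² and gives linear equations (the radical axes):
249.6 x − 69.4 y = -12284.76
43.0 x − 352.2 y = -19639.32
Solving the 2×2 system: x ≈ -34.9, y ≈ 51.5 km.

x ≈ -34.9 km, y ≈ 51.5 km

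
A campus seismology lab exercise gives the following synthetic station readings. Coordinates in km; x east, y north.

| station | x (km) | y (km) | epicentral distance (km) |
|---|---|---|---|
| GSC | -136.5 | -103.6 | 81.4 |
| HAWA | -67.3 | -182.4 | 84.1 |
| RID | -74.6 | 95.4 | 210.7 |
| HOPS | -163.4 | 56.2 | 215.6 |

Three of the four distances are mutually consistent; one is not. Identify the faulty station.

Solve using three stations at a time. Using HAWA, RID, HOPS (subtract circle equations pairwise → linear system) gives (x, y) ≈ (-25.4, -109.5).
Distances from that point to each station vs reported:
  GSC: calculated 111.2 vs reported 81.4 → residual 29.8 km
  HAWA: calculated 84.1 vs reported 84.1 → residual 0.0 km
  RID: calculated 210.7 vs reported 210.7 → residual 0.0 km
  HOPS: calculated 215.6 vs reported 215.6 → residual 0.0 km
HAWA, RID, HOPS are mutually consistent (residuals ≈ 0); GSC is off by 29.8 km.

GSC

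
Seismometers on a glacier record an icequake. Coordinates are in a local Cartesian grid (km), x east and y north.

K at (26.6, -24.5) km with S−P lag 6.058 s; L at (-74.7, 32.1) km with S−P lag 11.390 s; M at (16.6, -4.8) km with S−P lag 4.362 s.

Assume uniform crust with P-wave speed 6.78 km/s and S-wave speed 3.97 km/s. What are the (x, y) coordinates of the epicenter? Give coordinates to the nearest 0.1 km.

x ≈ 34.4 km, y ≈ 33.0 km

Distance from S−P lag: d = Δt · v_P v_S / (v_P − v_S) = Δt · (6.78·3.97)/(6.78−3.97) ≈ 9.5789·Δt.
So d_K = 58.03, d_L = 109.10, d_M = 41.78 km.
Circle about each station: (x − 26.6)² + (y + 24.5)² = 58.03²; (x + 74.7)² + (y − 32.1)² = 109.10²; (x − 16.6)² + (y + 4.8)² = 41.78².
Subtracting the K equation from the L and M equations removes the quadratic terms:
-202.6 x + 113.2 y = -3232.64
-20.0 x + 39.4 y = 612.70
Solving the 2×2 system: x ≈ 34.4, y ≈ 33.0 km.
Check against K (with the unrounded x, y): √((x − 26.6)²+(y + 24.5)²) = 58.04 ≈ 58.03 km. ✓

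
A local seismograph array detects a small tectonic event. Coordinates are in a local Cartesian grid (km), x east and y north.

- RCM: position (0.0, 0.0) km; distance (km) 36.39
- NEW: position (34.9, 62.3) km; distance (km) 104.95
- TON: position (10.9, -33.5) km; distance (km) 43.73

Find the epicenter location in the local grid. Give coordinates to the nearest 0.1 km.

Circle about each station: x² + y² = 36.39²; (x − 34.9)² + (y − 62.3)² = 104.95²; (x − 10.9)² + (y + 33.5)² = 43.73².
Subtracting the RCM equation from the NEW and TON equations removes the quadratic terms:
69.8 x + 124.6 y = -4590.97
21.8 x − 67.0 y = 652.98
Solving the 2×2 system: x ≈ -30.6, y ≈ -19.7 km.

-30.6 km east, -19.7 km north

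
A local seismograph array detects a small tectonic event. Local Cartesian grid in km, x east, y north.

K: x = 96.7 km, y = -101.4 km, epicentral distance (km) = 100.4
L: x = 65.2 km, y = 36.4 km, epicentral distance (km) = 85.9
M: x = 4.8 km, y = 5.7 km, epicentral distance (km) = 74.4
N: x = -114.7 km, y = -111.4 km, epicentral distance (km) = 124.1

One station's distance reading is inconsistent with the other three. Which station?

Solve using three stations at a time. Using K, M, N (subtract circle equations pairwise → linear system) gives (x, y) ≈ (1.8, -68.6).
Distances from that point to each station vs reported:
  K: calculated 100.4 vs reported 100.4 → residual 0.0 km
  L: calculated 122.7 vs reported 85.9 → residual 36.8 km
  M: calculated 74.4 vs reported 74.4 → residual 0.0 km
  N: calculated 124.1 vs reported 124.1 → residual 0.0 km
K, M, N are mutually consistent (residuals ≈ 0); L is off by 36.8 km.

L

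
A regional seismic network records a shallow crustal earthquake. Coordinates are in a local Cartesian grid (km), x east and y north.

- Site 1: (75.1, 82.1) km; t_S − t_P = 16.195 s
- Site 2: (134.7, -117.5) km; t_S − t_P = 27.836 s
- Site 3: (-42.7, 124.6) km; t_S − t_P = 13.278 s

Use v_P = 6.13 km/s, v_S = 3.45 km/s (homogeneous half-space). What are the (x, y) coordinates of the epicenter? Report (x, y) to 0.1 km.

(-36.6, 20.0)

Distance from S−P lag: d = Δt · v_P v_S / (v_P − v_S) = Δt · (6.13·3.45)/(6.13−3.45) ≈ 7.8912·Δt.
So d_Site 1 = 127.80, d_Site 2 = 219.66, d_Site 3 = 104.78 km.
Circle about each station: (x − 75.1)² + (y − 82.1)² = 127.80²; (x − 134.7)² + (y + 117.5)² = 219.66²; (x + 42.7)² + (y − 124.6)² = 104.78².
Subtracting the Site 1 equation from the Site 2 and Site 3 equations removes the quadratic terms:
119.2 x − 399.2 y = -12347.76
-235.6 x + 85.0 y = 10322.02
Solving the 2×2 system: x ≈ -36.6, y ≈ 20.0 km.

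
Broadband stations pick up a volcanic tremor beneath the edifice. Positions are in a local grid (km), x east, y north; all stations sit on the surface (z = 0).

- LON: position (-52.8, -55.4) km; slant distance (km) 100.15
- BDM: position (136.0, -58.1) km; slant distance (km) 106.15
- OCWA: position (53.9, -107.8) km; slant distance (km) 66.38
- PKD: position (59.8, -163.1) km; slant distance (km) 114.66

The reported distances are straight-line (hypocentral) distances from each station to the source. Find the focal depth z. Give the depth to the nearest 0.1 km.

41.5 km

Each station gives a sphere (x−x_i)² + (y−y_i)² + z² = d_i² (stations at z=0).
Subtracting the LON sphere from BDM and OCWA: z² cancels, leaving linear equations in x and y:
377.6 x − 5.4 y = 14776.81
213.4 x − 104.8 y = 14292.77
Solving: x ≈ 38.298, y ≈ -58.396 km (keep extra digits for the depth step; rounded: 38.3, -58.4).
Then from the LON sphere: z² = 100.15² − (x + 52.8)² − (y + 55.4)² with x = 38.298, y = -58.396, so z ≈ 41.499 ≈ 41.5 km.
Check against PKD (with the unrounded solution): distance 114.66 ≈ 114.66 km. ✓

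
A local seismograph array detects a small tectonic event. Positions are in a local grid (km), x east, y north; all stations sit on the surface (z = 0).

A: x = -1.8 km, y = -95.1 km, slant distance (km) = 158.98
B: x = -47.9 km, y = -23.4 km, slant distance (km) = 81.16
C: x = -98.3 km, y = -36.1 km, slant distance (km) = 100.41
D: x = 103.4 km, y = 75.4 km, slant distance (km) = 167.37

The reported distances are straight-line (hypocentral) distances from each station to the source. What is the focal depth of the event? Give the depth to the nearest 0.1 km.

34.1 km

Each station gives a sphere (x−x_i)² + (y−y_i)² + z² = d_i² (stations at z=0).
Subtracting the A sphere from B and C: z² cancels, leaving linear equations in x and y:
-92.2 x + 143.4 y = 12482.41
-193.0 x + 118.0 y = 17111.32
Solving: x ≈ -58.395, y ≈ 49.501 km (keep extra digits for the depth step; rounded: -58.4, 49.5).
Then from the A sphere: z² = 158.98² − (x + 1.8)² − (y + 95.1)² with x = -58.395, y = 49.501, so z ≈ 34.091 ≈ 34.1 km.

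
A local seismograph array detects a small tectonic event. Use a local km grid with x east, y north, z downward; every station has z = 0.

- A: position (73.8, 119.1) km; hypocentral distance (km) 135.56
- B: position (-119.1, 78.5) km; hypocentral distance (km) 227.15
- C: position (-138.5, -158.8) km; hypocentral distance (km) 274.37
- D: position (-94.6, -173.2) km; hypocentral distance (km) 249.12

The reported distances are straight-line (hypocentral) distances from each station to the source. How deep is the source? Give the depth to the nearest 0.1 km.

Each station gives a sphere (x−x_i)² + (y−y_i)² + z² = d_i² (stations at z=0).
Subtracting the A sphere from B and C: z² cancels, leaving linear equations in x and y:
-385.8 x − 81.2 y = -32504.80
-424.6 x − 555.8 y = -32133.94
Solving: x ≈ 85.895, y ≈ -7.804 km (keep extra digits for the depth step; rounded: 85.9, -7.8).
Then from the A sphere: z² = 135.56² − (x − 73.8)² − (y − 119.1)² with x = 85.895, y = -7.804, so z ≈ 46.104 ≈ 46.1 km.

46.1 km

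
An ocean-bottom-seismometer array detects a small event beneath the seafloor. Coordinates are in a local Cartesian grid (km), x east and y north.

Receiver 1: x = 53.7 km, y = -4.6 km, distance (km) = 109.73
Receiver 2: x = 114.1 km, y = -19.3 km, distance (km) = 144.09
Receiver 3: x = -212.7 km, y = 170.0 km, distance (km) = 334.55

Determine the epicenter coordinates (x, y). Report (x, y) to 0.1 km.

x ≈ -8.5 km, y ≈ -95.0 km

Circle about each station: (x − 53.7)² + (y + 4.6)² = 109.73²; (x − 114.1)² + (y + 19.3)² = 144.09²; (x + 212.7)² + (y − 170.0)² = 334.55².
Subtracting the Receiver 1 equation from the Receiver 2 and Receiver 3 equations removes the quadratic terms:
120.8 x − 29.4 y = 1765.19
-532.8 x + 349.2 y = -28646.59
Solving the 2×2 system: x ≈ -8.5, y ≈ -95.0 km.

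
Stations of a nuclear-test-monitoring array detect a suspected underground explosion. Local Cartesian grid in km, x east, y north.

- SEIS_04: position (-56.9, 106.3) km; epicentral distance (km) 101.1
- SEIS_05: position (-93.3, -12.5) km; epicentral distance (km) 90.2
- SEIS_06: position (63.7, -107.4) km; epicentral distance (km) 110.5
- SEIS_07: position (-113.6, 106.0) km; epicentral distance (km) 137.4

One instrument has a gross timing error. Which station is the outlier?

SEIS_06

Solve using three stations at a time. Using SEIS_04, SEIS_05, SEIS_07 (subtract circle equations pairwise → linear system) gives (x, y) ≈ (-8.4, 17.7).
Distances from that point to each station vs reported:
  SEIS_04: calculated 101.0 vs reported 101.1 → residual 0.1 km
  SEIS_05: calculated 90.1 vs reported 90.2 → residual 0.1 km
  SEIS_06: calculated 144.4 vs reported 110.5 → residual 33.9 km
  SEIS_07: calculated 137.3 vs reported 137.4 → residual 0.1 km
SEIS_04, SEIS_05, SEIS_07 are mutually consistent (residuals ≈ 0); SEIS_06 is off by 33.9 km.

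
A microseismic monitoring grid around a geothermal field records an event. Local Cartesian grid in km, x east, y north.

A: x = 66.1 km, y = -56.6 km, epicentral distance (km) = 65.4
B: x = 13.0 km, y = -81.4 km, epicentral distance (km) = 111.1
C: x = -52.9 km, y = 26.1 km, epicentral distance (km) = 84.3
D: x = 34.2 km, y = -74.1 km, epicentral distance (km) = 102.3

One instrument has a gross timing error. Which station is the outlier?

Solve using three stations at a time. Using B, C, D (subtract circle equations pairwise → linear system) gives (x, y) ≈ (31.4, 28.2).
Distances from that point to each station vs reported:
  A: calculated 91.6 vs reported 65.4 → residual 26.2 km
  B: calculated 111.1 vs reported 111.1 → residual 0.0 km
  C: calculated 84.3 vs reported 84.3 → residual 0.0 km
  D: calculated 102.3 vs reported 102.3 → residual 0.0 km
B, C, D are mutually consistent (residuals ≈ 0); A is off by 26.2 km.

A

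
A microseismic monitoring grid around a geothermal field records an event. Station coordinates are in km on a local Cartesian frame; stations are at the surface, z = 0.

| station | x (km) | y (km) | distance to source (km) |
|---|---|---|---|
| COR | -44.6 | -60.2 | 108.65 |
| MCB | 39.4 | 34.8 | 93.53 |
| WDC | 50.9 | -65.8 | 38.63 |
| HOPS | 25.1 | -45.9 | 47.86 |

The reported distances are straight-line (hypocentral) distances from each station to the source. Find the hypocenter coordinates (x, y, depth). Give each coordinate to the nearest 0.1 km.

x ≈ 57.9 km, y ≈ -50.1 km, depth ≈ 34.6 km

Each station gives a sphere (x−x_i)² + (y−y_i)² + z² = d_i² (stations at z=0).
Subtracting the COR sphere from MCB and WDC: z² cancels, leaving linear equations in x and y:
168.0 x + 190.0 y = 207.16
191.0 x − 11.2 y = 11619.80
Solving: x ≈ 57.899, y ≈ -50.104 km (keep extra digits for the depth step; rounded: 57.9, -50.1).
Then from the COR sphere: z² = 108.65² − (x + 44.6)² − (y + 60.2)² with x = 57.899, y = -50.104, so z ≈ 34.595 ≈ 34.6 km.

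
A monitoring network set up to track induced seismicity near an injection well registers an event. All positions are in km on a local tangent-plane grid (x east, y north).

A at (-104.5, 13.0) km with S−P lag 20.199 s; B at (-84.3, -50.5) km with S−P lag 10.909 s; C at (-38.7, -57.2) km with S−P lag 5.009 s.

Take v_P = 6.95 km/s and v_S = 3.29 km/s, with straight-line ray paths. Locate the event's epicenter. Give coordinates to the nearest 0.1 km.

Distance from S−P lag: d = Δt · v_P v_S / (v_P − v_S) = Δt · (6.95·3.29)/(6.95−3.29) ≈ 6.2474·Δt.
So d_A = 126.19, d_B = 68.15, d_C = 31.29 km.
Circle about each station: (x + 104.5)² + (y − 13.0)² = 126.19²; (x + 84.3)² + (y + 50.5)² = 68.15²; (x + 38.7)² + (y + 57.2)² = 31.29².
Subtracting pairs of circle equations eliminates x²+y² and gives linear equations (the radical axes):
40.4 x − 127.0 y = 9846.98
131.6 x − 140.4 y = 8625.13
Solving the 2×2 system: x ≈ -26.0, y ≈ -85.8 km.
Check against A (with the unrounded x, y): √((x + 104.5)²+(y − 13.0)²) = 126.19 ≈ 126.19 km. ✓

(-26.0, -85.8)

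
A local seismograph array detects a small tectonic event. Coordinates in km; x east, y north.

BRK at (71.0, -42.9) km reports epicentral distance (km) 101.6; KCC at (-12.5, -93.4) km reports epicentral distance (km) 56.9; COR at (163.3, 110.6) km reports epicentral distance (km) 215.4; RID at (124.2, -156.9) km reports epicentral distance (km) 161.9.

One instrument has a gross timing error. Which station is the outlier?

BRK

Solve using three stations at a time. Using KCC, COR, RID (subtract circle equations pairwise → linear system) gives (x, y) ≈ (10.7, -41.4).
Distances from that point to each station vs reported:
  BRK: calculated 60.3 vs reported 101.6 → residual 41.3 km
  KCC: calculated 56.9 vs reported 56.9 → residual 0.0 km
  COR: calculated 215.4 vs reported 215.4 → residual 0.0 km
  RID: calculated 161.9 vs reported 161.9 → residual 0.0 km
KCC, COR, RID are mutually consistent (residuals ≈ 0); BRK is off by 41.3 km.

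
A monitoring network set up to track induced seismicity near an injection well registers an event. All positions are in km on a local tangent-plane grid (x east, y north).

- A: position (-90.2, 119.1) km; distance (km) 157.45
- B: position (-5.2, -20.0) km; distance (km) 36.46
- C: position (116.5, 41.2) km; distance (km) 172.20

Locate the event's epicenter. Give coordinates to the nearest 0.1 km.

-40.2 km east, -30.2 km north

Circle about each station: (x + 90.2)² + (y − 119.1)² = 157.45²; (x + 5.2)² + (y + 20.0)² = 36.46²; (x − 116.5)² + (y − 41.2)² = 172.20².
Subtracting the A equation from the B and C equations removes the quadratic terms:
170.0 x − 278.2 y = 1567.36
413.4 x − 155.8 y = -11913.50
Solving the 2×2 system: x ≈ -40.2, y ≈ -30.2 km.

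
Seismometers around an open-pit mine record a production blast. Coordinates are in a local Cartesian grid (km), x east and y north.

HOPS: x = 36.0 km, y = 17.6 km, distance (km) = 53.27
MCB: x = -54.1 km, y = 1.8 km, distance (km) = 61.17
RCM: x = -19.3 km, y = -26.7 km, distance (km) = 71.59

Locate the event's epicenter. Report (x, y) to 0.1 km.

Circle about each station: (x − 36.0)² + (y − 17.6)² = 53.27²; (x + 54.1)² + (y − 1.8)² = 61.17²; (x + 19.3)² + (y + 26.7)² = 71.59².
Subtracting pairs of circle equations eliminates x²+y² and gives linear equations (the radical axes):
-180.2 x − 31.6 y = 420.21
-110.6 x − 88.6 y = -2807.82
Solving the 2×2 system: x ≈ -10.1, y ≈ 44.3 km.
Check against HOPS (with the unrounded x, y): √((x − 36.0)²+(y − 17.6)²) = 53.27 ≈ 53.27 km. ✓

(-10.1, 44.3)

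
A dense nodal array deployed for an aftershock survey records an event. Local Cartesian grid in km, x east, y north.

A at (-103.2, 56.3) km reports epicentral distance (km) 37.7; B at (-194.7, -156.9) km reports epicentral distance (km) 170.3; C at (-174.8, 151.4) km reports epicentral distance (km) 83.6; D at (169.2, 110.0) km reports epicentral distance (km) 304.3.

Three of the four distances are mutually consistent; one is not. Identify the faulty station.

Solve using three stations at a time. Using A, C, D (subtract circle equations pairwise → linear system) gives (x, y) ≈ (-133.5, 78.7).
Distances from that point to each station vs reported:
  A: calculated 37.7 vs reported 37.7 → residual 0.0 km
  B: calculated 243.4 vs reported 170.3 → residual 73.1 km
  C: calculated 83.6 vs reported 83.6 → residual 0.0 km
  D: calculated 304.3 vs reported 304.3 → residual 0.0 km
A, C, D are mutually consistent (residuals ≈ 0); B is off by 73.1 km.

B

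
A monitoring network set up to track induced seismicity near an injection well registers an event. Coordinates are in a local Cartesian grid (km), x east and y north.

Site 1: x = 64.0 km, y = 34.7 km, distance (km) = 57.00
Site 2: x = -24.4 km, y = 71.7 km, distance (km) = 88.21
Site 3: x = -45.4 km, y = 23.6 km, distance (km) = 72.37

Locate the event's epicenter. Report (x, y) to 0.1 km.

x ≈ 21.7 km, y ≈ -3.5 km

Circle about each station: (x − 64.0)² + (y − 34.7)² = 57.00²; (x + 24.4)² + (y − 71.7)² = 88.21²; (x + 45.4)² + (y − 23.6)² = 72.37².
Subtracting the Site 1 equation from the Site 2 and Site 3 equations removes the quadratic terms:
-176.8 x + 74.0 y = -4095.84
-218.8 x − 22.2 y = -4670.39
Solving the 2×2 system: x ≈ 21.7, y ≈ -3.5 km.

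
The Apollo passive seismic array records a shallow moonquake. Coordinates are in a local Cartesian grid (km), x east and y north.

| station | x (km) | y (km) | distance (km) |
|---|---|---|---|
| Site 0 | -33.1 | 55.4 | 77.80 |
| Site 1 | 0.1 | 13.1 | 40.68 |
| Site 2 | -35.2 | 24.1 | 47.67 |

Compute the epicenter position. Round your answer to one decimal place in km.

Circle about each station: (x + 33.1)² + (y − 55.4)² = 77.80²; (x − 0.1)² + (y − 13.1)² = 40.68²; (x + 35.2)² + (y − 24.1)² = 47.67².
Subtracting the Site 0 equation from the Site 1 and Site 2 equations removes the quadratic terms:
66.4 x − 84.6 y = 404.83
-4.2 x − 62.6 y = 1435.49
Solving the 2×2 system: x ≈ -21.3, y ≈ -21.5 km.

-21.3 km east, -21.5 km north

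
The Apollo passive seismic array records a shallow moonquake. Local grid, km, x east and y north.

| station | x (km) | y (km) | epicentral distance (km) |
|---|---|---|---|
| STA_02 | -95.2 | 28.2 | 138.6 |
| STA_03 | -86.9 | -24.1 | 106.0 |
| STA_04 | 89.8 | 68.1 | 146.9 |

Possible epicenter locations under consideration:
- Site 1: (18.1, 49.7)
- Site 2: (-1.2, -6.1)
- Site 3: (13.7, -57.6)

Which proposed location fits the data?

Site 3

For each candidate, compare |candidate − station| to the reported distance:
Site 1: residuals STA_02 23.3, STA_03 22.3, STA_04 72.9 → max 72.9 km
Site 2: residuals STA_02 38.5, STA_03 18.4, STA_04 29.5 → max 38.5 km
Site 3: residuals STA_02 0.0, STA_03 0.0, STA_04 0.0 → max 0.0 km
Only Site 3 has all residuals ≈ 0.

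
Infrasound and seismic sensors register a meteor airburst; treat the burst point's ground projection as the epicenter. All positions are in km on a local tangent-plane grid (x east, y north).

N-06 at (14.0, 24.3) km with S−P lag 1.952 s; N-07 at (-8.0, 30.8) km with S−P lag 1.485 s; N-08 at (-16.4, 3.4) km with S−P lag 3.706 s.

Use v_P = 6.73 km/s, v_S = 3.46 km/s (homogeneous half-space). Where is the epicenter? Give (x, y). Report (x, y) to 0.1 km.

(0.1, 24.0)

Distance from S−P lag: d = Δt · v_P v_S / (v_P − v_S) = Δt · (6.73·3.46)/(6.73−3.46) ≈ 7.1210·Δt.
So d_N-06 = 13.90, d_N-07 = 10.57, d_N-08 = 26.39 km.
Circle about each station: (x − 14.0)² + (y − 24.3)² = 13.90²; (x + 8.0)² + (y − 30.8)² = 10.57²; (x + 16.4)² + (y − 3.4)² = 26.39².
Subtracting the N-06 equation from the N-07 and N-08 equations removes the quadratic terms:
-44.0 x + 13.0 y = 307.64
-60.8 x − 41.8 y = -1009.19
Solving the 2×2 system: x ≈ 0.1, y ≈ 24.0 km.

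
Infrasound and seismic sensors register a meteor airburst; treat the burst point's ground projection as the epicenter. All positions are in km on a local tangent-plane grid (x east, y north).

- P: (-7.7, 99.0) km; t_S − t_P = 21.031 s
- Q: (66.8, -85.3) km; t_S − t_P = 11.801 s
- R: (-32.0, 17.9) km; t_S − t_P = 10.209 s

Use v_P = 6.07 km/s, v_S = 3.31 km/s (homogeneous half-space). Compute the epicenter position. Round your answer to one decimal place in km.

-13.2 km east, -54.0 km north

Distance from S−P lag: d = Δt · v_P v_S / (v_P − v_S) = Δt · (6.07·3.31)/(6.07−3.31) ≈ 7.2796·Δt.
So d_P = 153.10, d_Q = 85.91, d_R = 74.32 km.
Circle about each station: (x + 7.7)² + (y − 99.0)² = 153.10²; (x − 66.8)² + (y + 85.3)² = 85.91²; (x + 32.0)² + (y − 17.9)² = 74.32².
Subtracting the P equation from the Q and R equations removes the quadratic terms:
149.0 x − 368.6 y = 17937.12
-48.6 x − 162.2 y = 9400.27
Solving the 2×2 system: x ≈ -13.2, y ≈ -54.0 km.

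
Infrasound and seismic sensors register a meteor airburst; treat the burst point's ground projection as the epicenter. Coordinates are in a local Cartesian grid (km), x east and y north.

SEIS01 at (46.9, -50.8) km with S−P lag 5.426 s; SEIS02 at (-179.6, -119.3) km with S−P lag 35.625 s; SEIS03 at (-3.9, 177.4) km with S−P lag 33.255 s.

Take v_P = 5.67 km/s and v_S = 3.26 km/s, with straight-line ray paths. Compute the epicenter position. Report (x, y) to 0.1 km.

x ≈ 87.3 km, y ≈ -60.8 km

Distance from S−P lag: d = Δt · v_P v_S / (v_P − v_S) = Δt · (5.67·3.26)/(5.67−3.26) ≈ 7.6698·Δt.
So d_SEIS01 = 41.62, d_SEIS02 = 273.24, d_SEIS03 = 255.06 km.
Circle about each station: (x − 46.9)² + (y + 50.8)² = 41.62²; (x + 179.6)² + (y + 119.3)² = 273.24²; (x + 3.9)² + (y − 177.4)² = 255.06².
Subtracting pairs of circle equations eliminates x²+y² and gives linear equations (the radical axes):
-453.0 x − 137.0 y = -31219.47
-101.6 x + 456.4 y = -36617.66
Solving the 2×2 system: x ≈ 87.3, y ≈ -60.8 km.
Check against SEIS01 (with the unrounded x, y): √((x − 46.9)²+(y + 50.8)²) = 41.62 ≈ 41.62 km. ✓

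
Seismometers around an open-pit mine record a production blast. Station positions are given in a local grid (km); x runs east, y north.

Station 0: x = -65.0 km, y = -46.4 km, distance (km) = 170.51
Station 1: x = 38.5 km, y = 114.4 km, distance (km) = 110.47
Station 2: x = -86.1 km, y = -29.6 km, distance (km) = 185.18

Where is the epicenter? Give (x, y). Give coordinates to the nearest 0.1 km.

92.8 km east, 18.2 km north

Circle about each station: (x + 65.0)² + (y + 46.4)² = 170.51²; (x − 38.5)² + (y − 114.4)² = 110.47²; (x + 86.1)² + (y + 29.6)² = 185.18².
Subtracting the Station 0 equation from the Station 1 and Station 2 equations removes the quadratic terms:
207.0 x + 321.6 y = 25061.69
-42.2 x + 33.6 y = -3306.56
Solving the 2×2 system: x ≈ 92.8, y ≈ 18.2 km.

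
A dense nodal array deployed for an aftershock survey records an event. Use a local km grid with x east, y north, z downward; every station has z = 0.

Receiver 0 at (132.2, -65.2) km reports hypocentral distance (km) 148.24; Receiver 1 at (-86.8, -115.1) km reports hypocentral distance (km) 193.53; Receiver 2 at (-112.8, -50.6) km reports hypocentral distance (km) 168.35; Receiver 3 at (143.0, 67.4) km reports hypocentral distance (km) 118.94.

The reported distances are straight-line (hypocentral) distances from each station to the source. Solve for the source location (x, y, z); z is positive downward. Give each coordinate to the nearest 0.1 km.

(28.5, 39.5, 16.1)

Each station gives a sphere (x−x_i)² + (y−y_i)² + z² = d_i² (stations at z=0).
Subtracting the Receiver 0 sphere from Receiver 1 and Receiver 2: z² cancels, leaving linear equations in x and y:
-438.0 x − 99.8 y = -16424.39
-490.0 x + 29.2 y = -12810.30
Solving: x ≈ 28.498, y ≈ 39.504 km (keep extra digits for the depth step; rounded: 28.5, 39.5).
Then from the Receiver 0 sphere: z² = 148.24² − (x − 132.2)² − (y + 65.2)² with x = 28.498, y = 39.504, so z ≈ 16.064 ≈ 16.1 km.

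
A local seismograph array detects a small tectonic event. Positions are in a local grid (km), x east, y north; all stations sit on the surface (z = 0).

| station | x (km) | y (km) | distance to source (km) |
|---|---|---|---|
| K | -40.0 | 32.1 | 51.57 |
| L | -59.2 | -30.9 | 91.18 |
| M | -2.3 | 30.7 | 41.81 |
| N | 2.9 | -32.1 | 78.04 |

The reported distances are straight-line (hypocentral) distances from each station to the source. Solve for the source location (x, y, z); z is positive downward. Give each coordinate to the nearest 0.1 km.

(-9.0, 33.1, 41.2)

Each station gives a sphere (x−x_i)² + (y−y_i)² + z² = d_i² (stations at z=0).
Subtracting the K sphere from L and M: z² cancels, leaving linear equations in x and y:
-38.4 x − 126.0 y = -3825.29
75.4 x − 2.8 y = -771.24
Solving: x ≈ -8.999, y ≈ 33.102 km (keep extra digits for the depth step; rounded: -9.0, 33.1).
Then from the K sphere: z² = 51.57² − (x + 40.0)² − (y − 32.1)² with x = -8.999, y = 33.102, so z ≈ 41.200 ≈ 41.2 km.
Check against N (with the unrounded solution): distance 78.04 ≈ 78.04 km. ✓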